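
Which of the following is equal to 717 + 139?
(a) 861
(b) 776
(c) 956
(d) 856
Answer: d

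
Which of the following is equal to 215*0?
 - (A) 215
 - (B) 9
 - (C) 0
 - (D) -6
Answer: C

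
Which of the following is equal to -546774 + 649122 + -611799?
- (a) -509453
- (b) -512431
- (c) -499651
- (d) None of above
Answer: d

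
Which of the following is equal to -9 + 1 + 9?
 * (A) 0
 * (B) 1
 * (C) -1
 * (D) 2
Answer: B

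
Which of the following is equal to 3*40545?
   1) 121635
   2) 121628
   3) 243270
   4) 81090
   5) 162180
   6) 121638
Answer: 1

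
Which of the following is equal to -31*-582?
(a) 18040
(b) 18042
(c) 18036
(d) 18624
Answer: b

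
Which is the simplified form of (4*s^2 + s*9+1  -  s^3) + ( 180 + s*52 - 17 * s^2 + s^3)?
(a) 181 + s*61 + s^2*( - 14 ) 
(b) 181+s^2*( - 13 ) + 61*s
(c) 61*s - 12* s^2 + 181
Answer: b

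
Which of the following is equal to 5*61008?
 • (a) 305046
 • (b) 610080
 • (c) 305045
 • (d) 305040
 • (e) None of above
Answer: d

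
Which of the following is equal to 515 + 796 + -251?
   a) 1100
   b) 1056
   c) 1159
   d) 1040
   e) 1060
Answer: e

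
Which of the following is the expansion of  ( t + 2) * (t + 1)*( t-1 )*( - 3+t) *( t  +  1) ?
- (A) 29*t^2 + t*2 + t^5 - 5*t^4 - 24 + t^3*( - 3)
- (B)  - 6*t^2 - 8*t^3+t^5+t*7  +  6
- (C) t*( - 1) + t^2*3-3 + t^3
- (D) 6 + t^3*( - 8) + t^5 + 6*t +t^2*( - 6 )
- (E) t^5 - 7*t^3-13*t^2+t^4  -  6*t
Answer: B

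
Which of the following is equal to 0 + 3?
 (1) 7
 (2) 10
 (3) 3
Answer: 3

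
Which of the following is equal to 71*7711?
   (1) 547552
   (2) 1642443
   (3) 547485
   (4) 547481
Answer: 4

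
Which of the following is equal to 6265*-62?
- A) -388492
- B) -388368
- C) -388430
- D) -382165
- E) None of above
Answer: C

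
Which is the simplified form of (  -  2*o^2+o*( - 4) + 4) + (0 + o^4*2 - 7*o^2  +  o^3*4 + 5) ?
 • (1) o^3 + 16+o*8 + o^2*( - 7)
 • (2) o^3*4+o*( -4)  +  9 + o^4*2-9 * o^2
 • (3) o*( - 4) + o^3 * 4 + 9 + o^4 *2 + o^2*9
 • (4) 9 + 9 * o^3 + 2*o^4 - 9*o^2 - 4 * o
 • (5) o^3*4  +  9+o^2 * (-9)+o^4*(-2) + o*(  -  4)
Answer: 2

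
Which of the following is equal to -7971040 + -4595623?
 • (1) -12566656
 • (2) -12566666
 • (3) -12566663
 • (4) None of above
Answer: 3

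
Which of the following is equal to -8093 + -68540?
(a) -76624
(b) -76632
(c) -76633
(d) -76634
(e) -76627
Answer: c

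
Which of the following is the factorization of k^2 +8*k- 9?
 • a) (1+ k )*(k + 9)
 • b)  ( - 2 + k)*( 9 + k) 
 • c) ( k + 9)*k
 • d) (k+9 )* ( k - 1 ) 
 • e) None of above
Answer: d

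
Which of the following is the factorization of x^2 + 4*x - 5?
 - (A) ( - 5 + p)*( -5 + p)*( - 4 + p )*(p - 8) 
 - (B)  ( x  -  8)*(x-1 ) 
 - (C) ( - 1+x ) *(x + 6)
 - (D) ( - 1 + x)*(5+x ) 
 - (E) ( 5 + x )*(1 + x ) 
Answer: D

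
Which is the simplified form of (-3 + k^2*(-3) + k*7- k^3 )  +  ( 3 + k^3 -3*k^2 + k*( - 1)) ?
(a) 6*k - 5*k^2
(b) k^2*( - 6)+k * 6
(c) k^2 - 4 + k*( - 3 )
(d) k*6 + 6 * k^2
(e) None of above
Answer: b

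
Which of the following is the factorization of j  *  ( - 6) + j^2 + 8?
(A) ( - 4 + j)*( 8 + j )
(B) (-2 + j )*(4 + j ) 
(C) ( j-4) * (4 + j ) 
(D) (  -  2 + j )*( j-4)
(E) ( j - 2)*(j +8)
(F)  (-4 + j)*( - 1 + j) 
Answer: D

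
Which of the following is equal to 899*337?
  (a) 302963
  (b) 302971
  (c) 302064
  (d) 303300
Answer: a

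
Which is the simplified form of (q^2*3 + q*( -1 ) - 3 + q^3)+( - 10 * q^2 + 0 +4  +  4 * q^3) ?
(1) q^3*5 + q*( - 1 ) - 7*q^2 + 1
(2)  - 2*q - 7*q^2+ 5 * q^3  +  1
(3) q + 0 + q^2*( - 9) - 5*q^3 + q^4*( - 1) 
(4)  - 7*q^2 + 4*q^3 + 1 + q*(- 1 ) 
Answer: 1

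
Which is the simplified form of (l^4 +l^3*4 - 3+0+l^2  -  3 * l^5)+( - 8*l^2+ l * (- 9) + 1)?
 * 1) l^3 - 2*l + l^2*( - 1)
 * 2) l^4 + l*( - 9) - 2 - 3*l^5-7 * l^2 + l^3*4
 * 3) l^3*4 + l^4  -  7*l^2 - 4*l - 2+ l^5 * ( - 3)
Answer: 2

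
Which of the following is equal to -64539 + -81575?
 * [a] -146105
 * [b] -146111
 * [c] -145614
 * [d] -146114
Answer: d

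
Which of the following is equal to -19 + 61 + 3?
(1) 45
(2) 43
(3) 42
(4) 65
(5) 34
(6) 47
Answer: 1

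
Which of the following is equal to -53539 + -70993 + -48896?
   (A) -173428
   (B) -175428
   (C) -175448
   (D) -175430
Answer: A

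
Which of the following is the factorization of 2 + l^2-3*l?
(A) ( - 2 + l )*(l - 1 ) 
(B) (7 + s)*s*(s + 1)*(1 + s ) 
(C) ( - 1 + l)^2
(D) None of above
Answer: A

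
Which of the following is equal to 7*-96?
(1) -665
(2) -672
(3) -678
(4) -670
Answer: 2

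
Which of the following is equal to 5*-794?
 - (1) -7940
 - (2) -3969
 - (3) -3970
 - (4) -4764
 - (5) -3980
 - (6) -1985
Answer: 3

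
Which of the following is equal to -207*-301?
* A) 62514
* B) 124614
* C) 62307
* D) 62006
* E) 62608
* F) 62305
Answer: C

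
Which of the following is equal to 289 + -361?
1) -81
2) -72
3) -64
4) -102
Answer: 2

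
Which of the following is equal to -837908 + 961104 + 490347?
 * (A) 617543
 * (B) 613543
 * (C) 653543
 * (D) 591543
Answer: B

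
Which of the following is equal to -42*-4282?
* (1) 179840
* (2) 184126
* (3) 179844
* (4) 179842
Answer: 3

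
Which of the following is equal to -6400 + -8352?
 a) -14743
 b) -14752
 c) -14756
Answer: b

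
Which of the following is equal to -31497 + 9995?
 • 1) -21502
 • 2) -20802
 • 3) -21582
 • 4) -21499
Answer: 1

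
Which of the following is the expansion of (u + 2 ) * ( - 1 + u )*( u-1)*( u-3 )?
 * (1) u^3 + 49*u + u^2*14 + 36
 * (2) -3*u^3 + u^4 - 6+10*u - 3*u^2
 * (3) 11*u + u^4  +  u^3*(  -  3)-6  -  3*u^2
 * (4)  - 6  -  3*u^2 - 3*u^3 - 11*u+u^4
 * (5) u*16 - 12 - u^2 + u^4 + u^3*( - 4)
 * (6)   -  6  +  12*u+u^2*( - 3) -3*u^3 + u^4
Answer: 3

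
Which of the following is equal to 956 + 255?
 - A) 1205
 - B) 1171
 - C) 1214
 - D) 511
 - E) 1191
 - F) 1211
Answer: F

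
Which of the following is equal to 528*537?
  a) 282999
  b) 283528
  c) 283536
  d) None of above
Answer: c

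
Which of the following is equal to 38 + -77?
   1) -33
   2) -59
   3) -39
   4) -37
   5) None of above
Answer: 3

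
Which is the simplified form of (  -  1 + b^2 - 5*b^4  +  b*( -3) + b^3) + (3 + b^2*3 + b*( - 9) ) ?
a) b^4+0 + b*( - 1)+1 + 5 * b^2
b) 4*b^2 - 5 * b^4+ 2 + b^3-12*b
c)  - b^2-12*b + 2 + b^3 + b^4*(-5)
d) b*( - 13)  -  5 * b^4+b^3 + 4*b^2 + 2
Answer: b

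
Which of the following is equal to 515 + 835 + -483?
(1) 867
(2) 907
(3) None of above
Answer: 1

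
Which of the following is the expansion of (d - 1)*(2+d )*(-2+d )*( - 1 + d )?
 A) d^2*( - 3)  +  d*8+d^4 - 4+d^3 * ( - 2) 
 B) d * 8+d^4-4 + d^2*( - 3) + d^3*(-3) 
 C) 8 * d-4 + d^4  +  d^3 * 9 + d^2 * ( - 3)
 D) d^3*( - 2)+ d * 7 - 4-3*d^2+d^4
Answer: A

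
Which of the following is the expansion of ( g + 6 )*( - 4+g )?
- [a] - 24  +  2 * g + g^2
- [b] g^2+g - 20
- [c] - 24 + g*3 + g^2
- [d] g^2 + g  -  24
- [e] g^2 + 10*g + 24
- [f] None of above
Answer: a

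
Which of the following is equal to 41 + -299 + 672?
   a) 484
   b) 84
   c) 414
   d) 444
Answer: c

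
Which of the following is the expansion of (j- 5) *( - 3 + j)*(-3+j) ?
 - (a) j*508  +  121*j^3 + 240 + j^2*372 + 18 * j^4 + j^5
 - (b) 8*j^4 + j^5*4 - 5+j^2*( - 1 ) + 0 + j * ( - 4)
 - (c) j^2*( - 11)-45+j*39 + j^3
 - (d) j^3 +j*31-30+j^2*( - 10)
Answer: c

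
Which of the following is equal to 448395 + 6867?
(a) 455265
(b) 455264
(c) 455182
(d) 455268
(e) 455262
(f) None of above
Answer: e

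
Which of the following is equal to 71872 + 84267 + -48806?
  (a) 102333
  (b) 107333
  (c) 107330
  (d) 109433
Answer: b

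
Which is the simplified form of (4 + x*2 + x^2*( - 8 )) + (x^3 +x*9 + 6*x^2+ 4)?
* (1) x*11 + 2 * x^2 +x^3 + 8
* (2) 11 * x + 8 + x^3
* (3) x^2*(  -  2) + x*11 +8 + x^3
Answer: 3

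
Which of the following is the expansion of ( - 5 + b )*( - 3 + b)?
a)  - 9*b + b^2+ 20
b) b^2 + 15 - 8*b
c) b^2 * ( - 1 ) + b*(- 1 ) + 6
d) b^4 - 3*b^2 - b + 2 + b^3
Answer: b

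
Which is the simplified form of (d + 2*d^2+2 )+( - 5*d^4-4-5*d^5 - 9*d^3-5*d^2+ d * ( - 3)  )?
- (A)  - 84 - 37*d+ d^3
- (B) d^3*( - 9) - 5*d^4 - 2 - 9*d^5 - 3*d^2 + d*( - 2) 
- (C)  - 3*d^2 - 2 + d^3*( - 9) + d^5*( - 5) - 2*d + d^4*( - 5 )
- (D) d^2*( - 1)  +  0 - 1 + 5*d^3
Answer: C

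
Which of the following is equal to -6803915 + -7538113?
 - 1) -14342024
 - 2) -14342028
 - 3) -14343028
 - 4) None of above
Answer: 2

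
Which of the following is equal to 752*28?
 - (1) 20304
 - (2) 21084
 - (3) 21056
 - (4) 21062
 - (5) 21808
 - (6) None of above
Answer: 3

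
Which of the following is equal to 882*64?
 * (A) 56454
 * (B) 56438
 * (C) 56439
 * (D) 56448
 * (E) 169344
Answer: D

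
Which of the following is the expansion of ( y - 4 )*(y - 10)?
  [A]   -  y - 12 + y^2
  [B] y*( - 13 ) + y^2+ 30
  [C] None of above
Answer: C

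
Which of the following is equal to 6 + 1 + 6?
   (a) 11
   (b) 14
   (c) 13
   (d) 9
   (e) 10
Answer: c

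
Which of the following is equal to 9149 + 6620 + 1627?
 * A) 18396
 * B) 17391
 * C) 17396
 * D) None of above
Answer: C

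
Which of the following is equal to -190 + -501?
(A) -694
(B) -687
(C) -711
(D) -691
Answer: D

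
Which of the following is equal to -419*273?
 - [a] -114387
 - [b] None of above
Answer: a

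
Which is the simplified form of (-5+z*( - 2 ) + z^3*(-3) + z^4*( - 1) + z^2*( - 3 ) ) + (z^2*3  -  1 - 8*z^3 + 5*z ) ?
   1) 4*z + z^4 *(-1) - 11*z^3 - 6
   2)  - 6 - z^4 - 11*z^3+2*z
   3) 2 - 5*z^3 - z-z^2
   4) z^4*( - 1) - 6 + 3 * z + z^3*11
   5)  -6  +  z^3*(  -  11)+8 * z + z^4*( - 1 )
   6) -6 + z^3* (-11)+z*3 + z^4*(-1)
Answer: 6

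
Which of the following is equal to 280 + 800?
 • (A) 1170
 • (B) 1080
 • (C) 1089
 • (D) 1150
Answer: B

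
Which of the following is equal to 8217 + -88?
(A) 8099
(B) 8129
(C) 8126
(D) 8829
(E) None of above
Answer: B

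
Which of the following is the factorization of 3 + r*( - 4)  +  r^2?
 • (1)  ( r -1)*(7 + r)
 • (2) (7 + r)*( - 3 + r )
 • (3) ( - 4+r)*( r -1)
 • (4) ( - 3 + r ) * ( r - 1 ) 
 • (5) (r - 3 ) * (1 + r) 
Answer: 4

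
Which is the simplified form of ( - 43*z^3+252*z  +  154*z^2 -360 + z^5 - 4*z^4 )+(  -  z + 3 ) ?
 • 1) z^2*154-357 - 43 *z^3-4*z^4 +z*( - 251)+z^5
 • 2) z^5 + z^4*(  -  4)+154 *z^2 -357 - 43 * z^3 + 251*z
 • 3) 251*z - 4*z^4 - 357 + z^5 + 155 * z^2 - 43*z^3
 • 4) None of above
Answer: 2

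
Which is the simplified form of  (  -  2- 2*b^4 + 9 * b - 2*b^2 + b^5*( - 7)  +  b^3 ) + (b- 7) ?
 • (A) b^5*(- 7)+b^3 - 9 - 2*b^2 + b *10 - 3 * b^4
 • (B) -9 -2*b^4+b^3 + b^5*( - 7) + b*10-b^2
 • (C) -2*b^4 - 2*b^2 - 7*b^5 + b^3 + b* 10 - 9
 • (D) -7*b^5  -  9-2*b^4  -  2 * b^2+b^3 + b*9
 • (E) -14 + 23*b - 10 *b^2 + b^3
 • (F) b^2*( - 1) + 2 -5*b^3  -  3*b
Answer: C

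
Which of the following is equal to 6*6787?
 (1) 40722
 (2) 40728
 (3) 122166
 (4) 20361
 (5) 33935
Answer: 1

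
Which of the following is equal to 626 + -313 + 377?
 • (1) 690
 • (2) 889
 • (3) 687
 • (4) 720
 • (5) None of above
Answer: 1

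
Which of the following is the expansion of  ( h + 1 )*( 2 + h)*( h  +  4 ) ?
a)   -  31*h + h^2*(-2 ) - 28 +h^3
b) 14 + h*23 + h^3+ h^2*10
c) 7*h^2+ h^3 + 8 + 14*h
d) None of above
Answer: c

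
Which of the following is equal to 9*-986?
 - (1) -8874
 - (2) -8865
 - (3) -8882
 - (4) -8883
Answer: 1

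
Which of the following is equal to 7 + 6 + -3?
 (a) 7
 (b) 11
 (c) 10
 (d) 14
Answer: c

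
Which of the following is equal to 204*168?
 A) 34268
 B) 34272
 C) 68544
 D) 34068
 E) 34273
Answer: B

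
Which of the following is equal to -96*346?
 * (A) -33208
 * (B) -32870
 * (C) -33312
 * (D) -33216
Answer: D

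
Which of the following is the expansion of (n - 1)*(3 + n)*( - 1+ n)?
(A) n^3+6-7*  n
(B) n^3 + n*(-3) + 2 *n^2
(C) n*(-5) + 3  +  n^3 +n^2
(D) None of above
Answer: C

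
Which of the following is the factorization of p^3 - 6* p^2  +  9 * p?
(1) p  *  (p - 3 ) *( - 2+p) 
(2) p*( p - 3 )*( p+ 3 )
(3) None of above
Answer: 3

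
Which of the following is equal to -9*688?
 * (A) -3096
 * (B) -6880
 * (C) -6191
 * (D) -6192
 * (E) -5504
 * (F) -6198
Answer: D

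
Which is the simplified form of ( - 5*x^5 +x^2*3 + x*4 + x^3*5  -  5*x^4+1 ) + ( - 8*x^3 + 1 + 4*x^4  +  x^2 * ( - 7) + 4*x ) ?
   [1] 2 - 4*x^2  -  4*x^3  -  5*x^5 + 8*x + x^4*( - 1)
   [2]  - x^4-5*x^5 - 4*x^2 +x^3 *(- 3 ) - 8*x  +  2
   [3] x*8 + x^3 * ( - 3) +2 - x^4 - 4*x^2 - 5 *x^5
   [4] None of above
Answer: 3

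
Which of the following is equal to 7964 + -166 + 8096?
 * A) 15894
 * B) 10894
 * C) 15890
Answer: A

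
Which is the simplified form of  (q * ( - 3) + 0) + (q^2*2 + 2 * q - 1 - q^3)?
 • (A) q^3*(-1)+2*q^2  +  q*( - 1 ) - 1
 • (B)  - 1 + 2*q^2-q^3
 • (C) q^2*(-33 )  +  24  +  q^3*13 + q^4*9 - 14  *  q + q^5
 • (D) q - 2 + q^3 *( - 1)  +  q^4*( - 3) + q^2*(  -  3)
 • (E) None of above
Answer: A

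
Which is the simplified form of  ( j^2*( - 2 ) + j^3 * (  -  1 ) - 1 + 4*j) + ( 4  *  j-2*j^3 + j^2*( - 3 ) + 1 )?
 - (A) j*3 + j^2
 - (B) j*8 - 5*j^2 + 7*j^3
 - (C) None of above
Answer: C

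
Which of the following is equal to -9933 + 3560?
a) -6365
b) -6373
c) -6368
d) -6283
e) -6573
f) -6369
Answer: b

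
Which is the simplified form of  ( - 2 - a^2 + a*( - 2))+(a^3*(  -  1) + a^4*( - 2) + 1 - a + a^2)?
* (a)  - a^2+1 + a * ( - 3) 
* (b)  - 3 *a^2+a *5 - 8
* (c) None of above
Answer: c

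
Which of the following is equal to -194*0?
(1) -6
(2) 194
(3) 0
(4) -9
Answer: 3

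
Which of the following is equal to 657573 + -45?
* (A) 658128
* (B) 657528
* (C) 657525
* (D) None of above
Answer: B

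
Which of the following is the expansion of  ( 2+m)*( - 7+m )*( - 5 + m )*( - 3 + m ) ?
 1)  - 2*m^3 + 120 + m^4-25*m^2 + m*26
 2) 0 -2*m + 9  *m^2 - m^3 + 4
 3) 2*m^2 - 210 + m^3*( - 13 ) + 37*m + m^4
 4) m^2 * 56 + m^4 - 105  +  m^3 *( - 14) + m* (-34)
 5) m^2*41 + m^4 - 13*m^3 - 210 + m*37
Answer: 5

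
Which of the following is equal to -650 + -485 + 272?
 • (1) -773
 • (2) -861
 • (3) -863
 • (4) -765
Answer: 3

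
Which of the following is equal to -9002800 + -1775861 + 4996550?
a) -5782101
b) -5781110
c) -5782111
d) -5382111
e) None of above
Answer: c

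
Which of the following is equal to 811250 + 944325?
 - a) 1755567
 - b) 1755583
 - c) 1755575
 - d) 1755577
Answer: c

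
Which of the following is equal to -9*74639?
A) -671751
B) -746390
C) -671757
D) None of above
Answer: A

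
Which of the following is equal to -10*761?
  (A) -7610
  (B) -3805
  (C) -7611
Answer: A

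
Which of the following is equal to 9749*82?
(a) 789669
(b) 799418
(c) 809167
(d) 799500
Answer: b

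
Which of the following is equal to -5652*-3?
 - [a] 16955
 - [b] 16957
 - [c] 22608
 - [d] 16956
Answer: d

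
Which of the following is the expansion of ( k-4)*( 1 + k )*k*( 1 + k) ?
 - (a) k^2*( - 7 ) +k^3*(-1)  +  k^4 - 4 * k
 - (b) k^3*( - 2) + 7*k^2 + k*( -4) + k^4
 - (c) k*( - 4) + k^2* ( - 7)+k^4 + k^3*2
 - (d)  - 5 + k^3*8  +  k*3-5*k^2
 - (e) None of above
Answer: e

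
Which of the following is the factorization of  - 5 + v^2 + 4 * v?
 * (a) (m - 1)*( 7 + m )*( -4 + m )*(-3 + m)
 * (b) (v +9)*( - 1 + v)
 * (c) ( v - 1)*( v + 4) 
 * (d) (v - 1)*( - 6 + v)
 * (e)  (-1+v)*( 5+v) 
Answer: e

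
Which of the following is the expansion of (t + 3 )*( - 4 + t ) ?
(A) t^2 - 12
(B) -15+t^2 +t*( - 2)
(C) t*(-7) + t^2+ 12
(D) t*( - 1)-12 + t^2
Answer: D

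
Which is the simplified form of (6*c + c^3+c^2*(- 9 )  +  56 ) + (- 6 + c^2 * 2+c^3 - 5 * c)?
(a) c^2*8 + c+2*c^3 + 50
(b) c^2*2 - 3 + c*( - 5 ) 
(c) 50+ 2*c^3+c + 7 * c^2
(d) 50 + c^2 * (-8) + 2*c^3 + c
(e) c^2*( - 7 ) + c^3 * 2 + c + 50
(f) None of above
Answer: e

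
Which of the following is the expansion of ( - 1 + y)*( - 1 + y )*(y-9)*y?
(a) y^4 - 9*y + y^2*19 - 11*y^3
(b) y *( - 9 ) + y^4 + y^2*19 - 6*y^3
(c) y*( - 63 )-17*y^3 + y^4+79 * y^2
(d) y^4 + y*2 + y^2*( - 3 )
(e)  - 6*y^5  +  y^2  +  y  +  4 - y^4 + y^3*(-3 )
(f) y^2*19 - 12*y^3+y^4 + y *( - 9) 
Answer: a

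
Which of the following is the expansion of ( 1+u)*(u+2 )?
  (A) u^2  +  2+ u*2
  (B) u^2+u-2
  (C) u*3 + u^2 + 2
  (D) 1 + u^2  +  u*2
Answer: C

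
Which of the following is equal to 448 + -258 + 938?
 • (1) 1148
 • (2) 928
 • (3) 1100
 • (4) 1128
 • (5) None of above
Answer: 4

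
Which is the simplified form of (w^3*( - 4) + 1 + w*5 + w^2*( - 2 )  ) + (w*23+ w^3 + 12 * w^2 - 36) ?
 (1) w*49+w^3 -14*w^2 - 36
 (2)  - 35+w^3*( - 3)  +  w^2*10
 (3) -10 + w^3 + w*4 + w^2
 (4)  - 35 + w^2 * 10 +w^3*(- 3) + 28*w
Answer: 4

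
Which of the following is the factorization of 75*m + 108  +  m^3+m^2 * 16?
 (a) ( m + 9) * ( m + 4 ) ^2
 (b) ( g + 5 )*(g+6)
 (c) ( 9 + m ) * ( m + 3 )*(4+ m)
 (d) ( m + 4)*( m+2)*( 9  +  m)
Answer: c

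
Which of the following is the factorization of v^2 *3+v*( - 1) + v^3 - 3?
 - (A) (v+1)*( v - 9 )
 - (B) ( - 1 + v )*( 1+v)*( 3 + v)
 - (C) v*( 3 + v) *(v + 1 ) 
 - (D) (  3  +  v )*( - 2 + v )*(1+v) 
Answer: B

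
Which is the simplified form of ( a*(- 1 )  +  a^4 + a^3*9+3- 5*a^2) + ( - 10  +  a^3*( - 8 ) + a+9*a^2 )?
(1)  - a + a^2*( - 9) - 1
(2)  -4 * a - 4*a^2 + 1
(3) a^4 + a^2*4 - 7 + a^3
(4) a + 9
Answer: 3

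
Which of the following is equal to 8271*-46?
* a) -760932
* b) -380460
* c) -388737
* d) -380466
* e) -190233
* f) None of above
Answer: d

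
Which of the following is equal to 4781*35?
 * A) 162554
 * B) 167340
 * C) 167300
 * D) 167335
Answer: D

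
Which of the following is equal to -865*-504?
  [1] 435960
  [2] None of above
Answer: 1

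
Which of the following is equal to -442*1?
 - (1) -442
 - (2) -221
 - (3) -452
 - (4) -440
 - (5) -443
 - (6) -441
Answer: 1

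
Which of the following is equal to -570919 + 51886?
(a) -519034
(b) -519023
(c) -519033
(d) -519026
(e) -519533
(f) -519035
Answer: c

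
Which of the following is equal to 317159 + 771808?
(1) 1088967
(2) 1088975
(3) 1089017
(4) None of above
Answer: 1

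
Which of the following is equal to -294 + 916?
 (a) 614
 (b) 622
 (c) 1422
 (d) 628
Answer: b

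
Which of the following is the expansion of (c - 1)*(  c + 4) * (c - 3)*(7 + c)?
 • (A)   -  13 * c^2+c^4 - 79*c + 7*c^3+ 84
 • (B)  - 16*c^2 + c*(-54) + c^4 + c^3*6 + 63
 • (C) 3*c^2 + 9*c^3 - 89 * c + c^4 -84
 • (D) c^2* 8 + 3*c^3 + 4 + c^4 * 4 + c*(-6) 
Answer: A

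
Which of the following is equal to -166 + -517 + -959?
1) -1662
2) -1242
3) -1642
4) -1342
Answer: 3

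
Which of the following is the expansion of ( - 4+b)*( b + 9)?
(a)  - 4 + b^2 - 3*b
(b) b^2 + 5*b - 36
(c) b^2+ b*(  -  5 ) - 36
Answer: b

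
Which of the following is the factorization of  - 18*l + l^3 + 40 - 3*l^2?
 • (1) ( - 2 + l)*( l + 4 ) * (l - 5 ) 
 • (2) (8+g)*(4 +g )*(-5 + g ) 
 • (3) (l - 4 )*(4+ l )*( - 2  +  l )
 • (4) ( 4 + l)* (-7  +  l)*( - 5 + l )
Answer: 1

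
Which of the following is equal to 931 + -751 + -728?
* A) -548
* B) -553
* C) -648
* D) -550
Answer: A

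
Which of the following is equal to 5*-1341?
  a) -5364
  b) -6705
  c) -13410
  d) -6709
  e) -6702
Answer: b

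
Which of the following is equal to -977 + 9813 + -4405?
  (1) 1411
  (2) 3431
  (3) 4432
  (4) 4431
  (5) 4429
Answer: 4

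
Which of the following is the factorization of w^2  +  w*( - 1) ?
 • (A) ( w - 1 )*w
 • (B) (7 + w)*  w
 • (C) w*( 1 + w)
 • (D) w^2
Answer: A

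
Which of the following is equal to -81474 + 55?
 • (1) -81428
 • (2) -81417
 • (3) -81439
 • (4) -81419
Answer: 4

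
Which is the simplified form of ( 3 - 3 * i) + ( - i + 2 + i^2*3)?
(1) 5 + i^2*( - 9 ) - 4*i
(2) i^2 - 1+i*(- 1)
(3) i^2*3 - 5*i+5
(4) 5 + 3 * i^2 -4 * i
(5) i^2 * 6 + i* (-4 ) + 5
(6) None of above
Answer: 4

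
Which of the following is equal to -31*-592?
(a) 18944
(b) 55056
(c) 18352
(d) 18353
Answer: c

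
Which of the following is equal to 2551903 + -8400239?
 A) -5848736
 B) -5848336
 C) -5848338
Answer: B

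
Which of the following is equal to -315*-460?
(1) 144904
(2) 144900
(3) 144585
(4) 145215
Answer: 2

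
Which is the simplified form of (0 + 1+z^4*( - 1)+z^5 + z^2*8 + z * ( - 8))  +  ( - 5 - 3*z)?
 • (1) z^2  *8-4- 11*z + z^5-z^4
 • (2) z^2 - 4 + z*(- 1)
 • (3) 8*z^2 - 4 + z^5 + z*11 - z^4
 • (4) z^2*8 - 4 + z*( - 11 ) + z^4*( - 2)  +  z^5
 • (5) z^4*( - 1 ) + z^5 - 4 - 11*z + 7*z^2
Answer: 1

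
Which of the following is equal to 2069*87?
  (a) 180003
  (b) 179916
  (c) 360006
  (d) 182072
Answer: a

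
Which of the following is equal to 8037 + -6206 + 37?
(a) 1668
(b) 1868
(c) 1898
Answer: b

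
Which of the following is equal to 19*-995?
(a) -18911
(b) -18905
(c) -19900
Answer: b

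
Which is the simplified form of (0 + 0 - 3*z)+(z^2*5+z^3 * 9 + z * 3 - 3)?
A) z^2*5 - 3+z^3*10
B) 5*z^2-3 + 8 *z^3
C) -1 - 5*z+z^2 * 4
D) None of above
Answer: D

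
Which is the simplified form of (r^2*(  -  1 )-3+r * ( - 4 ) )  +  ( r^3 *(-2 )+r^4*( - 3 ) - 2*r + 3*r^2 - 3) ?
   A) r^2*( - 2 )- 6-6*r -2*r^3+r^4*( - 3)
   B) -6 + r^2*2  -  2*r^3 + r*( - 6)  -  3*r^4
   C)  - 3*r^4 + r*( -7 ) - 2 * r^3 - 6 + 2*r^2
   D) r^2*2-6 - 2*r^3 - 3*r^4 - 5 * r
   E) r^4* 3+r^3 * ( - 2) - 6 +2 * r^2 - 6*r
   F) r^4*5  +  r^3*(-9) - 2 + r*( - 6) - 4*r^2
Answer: B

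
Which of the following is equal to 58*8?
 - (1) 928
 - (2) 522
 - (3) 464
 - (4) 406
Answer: 3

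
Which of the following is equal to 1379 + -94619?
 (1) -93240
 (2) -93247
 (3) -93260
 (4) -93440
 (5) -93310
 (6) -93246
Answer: 1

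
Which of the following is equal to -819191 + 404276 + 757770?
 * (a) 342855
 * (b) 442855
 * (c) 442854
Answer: a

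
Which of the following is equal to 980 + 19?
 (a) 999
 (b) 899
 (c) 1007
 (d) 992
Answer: a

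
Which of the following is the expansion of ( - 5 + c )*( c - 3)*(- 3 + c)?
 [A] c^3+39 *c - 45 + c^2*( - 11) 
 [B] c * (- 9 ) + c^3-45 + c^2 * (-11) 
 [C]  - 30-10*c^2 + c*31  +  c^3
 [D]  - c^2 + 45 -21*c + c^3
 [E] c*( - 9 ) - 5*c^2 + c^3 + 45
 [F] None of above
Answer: A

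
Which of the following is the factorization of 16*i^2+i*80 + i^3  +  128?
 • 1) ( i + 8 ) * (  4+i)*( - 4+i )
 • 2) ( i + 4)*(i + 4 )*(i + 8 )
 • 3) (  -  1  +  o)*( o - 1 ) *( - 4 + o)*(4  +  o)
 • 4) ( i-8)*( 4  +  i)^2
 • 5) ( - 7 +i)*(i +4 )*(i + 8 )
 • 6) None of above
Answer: 2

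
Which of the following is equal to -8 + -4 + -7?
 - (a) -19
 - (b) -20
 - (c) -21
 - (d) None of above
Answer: a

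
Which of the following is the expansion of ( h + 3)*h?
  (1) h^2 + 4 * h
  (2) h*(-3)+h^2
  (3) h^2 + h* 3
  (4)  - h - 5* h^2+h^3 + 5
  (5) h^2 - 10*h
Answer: 3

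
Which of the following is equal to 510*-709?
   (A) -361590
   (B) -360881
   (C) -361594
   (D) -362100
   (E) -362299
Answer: A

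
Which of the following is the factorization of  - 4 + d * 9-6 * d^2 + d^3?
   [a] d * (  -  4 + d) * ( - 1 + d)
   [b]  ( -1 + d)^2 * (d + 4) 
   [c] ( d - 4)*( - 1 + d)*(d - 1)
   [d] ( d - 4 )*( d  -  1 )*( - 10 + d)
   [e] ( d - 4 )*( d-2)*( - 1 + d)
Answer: c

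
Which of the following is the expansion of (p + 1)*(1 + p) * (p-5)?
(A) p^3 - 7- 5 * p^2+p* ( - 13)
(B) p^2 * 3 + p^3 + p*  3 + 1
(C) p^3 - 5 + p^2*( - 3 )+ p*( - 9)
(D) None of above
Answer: C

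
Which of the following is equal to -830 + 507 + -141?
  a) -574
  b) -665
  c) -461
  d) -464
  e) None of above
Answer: d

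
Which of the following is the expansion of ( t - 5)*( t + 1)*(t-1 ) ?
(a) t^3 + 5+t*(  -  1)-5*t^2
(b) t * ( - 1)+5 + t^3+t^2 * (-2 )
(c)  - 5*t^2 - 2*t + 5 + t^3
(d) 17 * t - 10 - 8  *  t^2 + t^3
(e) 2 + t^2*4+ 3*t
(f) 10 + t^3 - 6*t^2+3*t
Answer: a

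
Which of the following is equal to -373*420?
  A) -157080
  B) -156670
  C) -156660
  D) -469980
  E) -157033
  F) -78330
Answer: C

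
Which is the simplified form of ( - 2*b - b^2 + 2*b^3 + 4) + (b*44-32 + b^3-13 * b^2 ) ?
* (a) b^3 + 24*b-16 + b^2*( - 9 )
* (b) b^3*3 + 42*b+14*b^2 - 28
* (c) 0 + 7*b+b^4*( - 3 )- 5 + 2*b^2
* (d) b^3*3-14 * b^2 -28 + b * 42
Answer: d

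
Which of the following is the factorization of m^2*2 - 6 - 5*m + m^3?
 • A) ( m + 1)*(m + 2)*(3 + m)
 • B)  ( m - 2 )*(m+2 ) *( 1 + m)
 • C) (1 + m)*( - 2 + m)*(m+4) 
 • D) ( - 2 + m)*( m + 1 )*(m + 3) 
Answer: D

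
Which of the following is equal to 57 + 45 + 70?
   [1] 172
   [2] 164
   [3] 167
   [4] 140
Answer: 1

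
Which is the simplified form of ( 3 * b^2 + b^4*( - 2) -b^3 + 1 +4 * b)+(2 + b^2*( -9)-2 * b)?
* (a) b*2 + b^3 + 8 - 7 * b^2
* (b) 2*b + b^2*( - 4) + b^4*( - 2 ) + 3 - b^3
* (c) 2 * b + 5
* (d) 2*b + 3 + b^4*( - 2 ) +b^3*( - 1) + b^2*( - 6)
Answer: d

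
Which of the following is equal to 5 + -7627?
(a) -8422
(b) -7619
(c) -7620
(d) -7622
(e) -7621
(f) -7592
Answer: d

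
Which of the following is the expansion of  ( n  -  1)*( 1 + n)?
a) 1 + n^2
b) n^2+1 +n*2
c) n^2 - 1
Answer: c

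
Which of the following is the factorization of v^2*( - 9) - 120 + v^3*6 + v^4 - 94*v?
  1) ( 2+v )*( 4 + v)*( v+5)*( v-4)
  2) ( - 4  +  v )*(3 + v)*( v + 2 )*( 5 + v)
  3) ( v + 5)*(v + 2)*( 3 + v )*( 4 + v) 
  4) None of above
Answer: 2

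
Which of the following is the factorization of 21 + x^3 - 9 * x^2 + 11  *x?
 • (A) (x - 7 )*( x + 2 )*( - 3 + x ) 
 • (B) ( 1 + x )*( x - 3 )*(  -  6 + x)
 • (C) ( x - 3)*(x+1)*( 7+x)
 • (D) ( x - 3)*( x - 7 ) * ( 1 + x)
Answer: D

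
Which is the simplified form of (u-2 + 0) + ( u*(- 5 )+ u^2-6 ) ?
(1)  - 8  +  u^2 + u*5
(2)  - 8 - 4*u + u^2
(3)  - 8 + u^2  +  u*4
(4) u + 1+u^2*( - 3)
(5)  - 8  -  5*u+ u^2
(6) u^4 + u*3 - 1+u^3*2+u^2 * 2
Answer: 2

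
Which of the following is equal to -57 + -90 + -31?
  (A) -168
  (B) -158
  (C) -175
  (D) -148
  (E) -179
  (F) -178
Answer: F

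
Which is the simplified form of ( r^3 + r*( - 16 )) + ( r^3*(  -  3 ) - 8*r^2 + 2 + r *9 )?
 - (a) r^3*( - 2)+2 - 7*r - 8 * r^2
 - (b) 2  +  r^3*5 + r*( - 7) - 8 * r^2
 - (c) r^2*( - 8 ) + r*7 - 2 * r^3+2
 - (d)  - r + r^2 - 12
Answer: a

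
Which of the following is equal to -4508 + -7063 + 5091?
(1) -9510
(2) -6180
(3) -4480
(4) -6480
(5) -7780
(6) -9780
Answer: 4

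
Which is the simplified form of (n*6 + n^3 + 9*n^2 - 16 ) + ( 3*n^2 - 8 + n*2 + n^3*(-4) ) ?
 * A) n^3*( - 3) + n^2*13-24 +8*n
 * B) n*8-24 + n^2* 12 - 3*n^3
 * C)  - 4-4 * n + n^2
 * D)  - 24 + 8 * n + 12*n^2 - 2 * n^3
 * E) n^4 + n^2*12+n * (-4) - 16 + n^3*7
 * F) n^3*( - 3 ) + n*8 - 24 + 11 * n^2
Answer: B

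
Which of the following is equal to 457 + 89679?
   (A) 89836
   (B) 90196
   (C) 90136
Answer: C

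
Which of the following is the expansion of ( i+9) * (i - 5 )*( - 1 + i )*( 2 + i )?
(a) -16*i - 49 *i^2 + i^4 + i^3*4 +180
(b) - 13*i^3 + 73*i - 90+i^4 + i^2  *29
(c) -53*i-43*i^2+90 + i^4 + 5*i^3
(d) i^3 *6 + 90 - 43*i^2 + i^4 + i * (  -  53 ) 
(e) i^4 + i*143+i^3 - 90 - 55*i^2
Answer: c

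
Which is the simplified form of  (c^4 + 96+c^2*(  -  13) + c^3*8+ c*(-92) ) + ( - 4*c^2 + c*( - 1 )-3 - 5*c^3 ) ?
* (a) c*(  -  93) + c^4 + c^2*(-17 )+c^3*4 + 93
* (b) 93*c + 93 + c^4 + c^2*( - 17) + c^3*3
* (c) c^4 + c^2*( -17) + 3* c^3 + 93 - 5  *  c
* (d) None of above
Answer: d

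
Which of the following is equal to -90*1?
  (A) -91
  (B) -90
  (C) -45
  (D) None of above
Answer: B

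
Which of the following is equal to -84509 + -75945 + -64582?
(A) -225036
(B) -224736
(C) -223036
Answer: A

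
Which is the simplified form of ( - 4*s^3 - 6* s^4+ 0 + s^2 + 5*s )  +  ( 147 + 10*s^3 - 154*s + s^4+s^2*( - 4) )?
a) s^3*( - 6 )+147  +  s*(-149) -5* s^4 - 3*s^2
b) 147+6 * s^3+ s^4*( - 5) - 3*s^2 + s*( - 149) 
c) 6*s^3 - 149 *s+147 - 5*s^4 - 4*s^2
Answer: b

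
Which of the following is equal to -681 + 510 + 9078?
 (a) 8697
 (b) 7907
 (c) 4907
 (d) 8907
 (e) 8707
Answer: d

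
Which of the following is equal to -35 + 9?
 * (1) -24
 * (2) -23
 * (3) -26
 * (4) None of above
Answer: 3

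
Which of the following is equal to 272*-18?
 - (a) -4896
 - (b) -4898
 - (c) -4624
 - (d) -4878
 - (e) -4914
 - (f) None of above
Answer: a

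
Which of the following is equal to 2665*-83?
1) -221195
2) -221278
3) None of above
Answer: 1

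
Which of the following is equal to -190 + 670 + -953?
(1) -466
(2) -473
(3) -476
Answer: 2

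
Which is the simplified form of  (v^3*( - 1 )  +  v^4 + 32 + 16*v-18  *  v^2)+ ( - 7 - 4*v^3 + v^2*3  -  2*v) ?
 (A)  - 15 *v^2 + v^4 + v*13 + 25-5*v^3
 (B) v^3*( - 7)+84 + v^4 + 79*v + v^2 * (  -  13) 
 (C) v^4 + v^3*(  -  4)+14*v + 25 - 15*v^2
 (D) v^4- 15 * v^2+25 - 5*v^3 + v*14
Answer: D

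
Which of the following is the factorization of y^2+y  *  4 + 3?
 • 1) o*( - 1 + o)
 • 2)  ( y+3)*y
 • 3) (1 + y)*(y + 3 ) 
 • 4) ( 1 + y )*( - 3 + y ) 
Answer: 3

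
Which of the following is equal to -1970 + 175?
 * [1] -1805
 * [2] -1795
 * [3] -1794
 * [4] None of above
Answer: 2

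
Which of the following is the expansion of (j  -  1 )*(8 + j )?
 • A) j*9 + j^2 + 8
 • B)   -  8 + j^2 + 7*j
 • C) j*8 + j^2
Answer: B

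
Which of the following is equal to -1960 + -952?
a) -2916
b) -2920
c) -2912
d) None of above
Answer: c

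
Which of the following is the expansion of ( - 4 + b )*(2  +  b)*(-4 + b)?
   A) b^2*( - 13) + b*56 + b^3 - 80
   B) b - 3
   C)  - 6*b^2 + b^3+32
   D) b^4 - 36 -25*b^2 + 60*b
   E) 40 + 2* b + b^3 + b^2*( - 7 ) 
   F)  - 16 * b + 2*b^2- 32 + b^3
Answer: C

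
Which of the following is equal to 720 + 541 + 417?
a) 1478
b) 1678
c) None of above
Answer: b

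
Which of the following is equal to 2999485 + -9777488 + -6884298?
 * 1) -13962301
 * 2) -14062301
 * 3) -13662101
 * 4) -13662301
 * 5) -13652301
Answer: 4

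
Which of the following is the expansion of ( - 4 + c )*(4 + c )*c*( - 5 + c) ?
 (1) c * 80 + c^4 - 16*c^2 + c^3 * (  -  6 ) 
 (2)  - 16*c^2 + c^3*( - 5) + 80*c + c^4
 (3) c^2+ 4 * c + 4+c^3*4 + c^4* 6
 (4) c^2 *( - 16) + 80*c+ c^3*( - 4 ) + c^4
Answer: 2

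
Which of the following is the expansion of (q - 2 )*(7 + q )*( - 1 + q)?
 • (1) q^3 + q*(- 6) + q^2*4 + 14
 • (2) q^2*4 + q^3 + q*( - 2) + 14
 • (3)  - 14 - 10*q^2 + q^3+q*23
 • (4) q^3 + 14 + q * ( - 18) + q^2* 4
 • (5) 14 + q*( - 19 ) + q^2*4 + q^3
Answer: 5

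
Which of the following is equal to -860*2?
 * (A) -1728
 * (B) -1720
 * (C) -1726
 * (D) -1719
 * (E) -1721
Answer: B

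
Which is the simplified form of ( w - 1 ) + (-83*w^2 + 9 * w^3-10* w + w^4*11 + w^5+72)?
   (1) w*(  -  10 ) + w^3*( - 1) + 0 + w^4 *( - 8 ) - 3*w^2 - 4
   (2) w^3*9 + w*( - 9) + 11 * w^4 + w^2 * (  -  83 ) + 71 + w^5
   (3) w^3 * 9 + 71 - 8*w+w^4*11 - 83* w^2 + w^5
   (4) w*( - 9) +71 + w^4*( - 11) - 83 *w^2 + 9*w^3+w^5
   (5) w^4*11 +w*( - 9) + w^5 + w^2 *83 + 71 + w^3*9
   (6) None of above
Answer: 2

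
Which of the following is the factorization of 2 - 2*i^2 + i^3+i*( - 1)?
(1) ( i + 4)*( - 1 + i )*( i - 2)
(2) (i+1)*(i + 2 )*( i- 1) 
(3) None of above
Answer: 3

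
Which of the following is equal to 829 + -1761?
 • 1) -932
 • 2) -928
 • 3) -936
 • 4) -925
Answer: 1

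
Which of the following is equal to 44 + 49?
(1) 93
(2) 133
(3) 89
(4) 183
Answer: 1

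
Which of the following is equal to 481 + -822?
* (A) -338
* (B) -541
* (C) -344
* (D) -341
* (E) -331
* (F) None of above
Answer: D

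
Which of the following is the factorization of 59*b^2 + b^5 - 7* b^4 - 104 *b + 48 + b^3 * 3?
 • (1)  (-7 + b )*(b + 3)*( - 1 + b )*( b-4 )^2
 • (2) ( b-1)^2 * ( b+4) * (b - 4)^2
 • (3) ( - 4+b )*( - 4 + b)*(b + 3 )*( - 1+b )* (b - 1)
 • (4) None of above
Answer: 3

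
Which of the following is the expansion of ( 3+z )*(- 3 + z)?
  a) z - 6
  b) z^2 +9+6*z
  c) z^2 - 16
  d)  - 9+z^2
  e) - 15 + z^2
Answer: d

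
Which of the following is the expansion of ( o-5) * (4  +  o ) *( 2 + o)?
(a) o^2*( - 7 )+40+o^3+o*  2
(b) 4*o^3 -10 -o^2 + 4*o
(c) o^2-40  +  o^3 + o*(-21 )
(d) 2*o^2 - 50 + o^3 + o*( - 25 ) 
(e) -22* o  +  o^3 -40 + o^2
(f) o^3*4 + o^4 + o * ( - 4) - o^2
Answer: e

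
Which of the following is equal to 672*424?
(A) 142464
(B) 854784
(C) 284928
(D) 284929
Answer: C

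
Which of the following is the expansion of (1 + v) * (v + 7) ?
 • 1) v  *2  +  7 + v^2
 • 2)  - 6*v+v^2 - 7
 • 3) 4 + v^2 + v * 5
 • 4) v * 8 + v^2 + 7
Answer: 4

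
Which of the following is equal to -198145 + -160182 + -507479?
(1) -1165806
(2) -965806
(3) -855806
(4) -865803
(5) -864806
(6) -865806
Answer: 6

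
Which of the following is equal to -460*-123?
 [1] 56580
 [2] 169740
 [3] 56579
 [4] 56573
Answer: 1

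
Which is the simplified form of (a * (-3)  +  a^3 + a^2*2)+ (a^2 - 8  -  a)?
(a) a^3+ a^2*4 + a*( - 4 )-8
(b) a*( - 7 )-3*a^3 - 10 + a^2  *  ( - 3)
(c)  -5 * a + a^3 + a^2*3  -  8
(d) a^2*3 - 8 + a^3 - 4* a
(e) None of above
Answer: d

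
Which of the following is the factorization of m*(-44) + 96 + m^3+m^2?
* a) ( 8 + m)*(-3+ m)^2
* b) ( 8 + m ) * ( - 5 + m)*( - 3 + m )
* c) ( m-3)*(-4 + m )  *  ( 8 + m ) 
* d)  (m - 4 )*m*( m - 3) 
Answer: c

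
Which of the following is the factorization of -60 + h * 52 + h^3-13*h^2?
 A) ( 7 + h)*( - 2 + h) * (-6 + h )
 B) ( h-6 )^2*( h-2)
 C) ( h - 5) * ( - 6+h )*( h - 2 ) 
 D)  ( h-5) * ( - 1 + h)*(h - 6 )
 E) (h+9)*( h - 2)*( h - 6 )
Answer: C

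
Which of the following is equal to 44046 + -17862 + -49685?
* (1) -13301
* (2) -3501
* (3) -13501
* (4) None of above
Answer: 4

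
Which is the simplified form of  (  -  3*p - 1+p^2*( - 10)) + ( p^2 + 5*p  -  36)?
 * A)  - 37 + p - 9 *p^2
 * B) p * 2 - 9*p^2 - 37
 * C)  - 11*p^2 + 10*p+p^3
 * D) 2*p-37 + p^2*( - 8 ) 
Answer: B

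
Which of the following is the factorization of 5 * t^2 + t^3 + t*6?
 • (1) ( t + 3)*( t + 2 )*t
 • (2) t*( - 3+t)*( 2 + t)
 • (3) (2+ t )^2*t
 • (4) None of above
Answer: 1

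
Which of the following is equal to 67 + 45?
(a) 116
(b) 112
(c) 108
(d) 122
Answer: b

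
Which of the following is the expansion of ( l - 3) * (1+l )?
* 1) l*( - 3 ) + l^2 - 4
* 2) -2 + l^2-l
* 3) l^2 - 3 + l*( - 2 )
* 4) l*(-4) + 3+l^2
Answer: 3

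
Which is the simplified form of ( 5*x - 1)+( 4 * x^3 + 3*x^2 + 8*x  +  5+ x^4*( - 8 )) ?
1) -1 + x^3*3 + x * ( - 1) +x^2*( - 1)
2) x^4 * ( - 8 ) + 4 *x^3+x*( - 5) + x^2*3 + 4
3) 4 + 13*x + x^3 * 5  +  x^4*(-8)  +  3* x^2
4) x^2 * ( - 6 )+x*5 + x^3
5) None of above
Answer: 5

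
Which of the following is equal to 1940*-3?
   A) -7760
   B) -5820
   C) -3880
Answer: B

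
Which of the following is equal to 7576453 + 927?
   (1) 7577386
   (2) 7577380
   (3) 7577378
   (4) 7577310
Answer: 2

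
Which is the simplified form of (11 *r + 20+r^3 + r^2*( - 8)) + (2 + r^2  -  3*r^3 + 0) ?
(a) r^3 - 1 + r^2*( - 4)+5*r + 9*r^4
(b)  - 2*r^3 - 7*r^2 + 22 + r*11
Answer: b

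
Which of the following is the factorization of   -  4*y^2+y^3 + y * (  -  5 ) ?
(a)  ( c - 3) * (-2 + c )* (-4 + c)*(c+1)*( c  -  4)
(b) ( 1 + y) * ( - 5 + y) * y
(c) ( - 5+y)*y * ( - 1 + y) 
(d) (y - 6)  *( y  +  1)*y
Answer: b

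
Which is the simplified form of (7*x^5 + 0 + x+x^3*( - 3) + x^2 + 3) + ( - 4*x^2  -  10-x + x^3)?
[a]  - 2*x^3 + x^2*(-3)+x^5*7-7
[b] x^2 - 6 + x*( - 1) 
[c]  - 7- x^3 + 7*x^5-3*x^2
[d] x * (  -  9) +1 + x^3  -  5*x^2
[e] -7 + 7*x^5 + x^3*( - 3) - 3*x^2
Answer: a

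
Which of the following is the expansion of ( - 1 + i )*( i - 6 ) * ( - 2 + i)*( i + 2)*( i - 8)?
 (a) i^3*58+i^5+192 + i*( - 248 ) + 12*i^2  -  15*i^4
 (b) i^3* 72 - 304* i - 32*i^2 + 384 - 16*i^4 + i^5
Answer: a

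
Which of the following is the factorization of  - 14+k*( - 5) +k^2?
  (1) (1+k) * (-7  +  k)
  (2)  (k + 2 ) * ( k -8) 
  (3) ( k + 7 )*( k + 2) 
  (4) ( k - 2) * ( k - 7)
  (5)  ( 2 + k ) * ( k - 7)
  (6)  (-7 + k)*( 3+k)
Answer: 5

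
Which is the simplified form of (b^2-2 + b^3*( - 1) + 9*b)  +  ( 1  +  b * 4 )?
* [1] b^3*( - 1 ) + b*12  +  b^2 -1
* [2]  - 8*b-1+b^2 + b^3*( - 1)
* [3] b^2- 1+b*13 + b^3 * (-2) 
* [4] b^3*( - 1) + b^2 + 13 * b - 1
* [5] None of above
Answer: 4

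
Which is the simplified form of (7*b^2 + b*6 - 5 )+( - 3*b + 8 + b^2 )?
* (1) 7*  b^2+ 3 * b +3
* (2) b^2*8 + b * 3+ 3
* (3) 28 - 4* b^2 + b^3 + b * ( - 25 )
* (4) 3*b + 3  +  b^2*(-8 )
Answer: 2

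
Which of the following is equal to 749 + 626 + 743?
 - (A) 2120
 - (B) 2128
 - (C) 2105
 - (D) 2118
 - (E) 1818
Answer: D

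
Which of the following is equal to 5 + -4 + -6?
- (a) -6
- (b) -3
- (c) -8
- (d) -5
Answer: d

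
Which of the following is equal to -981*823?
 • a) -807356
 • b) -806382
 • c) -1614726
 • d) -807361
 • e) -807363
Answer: e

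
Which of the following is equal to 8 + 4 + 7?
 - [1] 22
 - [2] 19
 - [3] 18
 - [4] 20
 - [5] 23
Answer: 2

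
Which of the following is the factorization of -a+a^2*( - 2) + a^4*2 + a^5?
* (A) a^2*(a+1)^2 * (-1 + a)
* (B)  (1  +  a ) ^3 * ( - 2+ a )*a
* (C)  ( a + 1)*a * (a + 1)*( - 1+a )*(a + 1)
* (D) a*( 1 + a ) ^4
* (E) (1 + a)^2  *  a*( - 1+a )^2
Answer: C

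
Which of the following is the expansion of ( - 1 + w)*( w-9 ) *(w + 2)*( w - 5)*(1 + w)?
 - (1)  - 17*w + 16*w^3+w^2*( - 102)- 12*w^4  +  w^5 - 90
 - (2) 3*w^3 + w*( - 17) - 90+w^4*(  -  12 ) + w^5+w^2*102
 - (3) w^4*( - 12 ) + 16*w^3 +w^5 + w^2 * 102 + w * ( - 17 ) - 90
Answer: 3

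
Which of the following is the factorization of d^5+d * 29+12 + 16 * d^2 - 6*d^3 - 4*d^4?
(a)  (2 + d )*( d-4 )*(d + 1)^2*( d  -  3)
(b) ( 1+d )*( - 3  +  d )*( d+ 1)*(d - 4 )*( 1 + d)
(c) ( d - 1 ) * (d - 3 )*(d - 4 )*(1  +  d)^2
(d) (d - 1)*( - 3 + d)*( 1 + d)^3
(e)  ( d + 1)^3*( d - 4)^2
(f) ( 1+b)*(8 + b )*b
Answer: b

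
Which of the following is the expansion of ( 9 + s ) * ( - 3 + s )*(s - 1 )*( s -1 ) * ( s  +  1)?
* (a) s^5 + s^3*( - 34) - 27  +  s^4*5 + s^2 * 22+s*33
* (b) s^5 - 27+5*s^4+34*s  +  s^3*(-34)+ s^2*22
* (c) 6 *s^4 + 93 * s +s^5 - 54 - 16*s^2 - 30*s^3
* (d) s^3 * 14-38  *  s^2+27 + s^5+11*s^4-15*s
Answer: a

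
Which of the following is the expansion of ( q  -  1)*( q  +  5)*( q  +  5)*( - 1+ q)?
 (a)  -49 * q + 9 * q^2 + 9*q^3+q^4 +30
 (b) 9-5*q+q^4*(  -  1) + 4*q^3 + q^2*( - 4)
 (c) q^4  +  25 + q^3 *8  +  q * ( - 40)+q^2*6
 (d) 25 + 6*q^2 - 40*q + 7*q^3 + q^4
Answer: c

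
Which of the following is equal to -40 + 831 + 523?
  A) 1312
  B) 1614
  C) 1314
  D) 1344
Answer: C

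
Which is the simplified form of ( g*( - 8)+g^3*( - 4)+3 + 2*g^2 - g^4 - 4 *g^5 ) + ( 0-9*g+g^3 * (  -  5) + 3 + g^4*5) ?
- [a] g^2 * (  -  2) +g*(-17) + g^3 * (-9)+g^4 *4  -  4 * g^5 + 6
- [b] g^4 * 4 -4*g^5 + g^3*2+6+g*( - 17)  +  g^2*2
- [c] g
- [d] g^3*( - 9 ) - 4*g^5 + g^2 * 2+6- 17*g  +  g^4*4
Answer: d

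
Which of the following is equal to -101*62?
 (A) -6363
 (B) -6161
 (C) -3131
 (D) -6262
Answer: D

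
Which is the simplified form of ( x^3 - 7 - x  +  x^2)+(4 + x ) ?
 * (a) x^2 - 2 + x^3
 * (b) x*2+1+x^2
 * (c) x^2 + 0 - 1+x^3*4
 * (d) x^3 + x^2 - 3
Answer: d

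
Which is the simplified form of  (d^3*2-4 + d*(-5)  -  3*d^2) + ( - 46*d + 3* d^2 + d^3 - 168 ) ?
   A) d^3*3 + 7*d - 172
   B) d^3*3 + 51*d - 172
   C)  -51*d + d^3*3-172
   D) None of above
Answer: C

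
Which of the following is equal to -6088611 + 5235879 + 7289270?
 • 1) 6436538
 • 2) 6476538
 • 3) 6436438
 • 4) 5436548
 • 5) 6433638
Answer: 1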